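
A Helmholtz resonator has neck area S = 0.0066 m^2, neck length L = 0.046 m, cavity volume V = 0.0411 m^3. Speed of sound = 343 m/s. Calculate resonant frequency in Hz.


Given values:
  S = 0.0066 m^2, L = 0.046 m, V = 0.0411 m^3, c = 343 m/s
Formula: f = (c / (2*pi)) * sqrt(S / (V * L))
Compute V * L = 0.0411 * 0.046 = 0.0018906
Compute S / (V * L) = 0.0066 / 0.0018906 = 3.491
Compute sqrt(3.491) = 1.868422
Compute c / (2*pi) = 343 / 6.283185 = 54.590148
f = 54.590148 * 1.868422 = 102.0

102.0 Hz


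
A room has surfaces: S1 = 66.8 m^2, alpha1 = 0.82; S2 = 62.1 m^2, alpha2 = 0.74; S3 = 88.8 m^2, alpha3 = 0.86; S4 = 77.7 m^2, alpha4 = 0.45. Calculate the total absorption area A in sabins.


Given surfaces:
  Surface 1: 66.8 * 0.82 = 54.776
  Surface 2: 62.1 * 0.74 = 45.954
  Surface 3: 88.8 * 0.86 = 76.368
  Surface 4: 77.7 * 0.45 = 34.965
Formula: A = sum(Si * alpha_i)
A = 54.776 + 45.954 + 76.368 + 34.965
A = 212.06

212.06 sabins


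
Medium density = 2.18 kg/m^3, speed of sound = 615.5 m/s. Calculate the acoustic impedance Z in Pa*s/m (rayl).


Given values:
  rho = 2.18 kg/m^3
  c = 615.5 m/s
Formula: Z = rho * c
Z = 2.18 * 615.5
Z = 1341.79

1341.79 rayl


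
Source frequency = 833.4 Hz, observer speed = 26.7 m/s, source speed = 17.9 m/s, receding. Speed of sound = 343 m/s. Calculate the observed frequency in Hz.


Given values:
  f_s = 833.4 Hz, v_o = 26.7 m/s, v_s = 17.9 m/s
  Direction: receding
Formula: f_o = f_s * (c - v_o) / (c + v_s)
Numerator: c - v_o = 343 - 26.7 = 316.3
Denominator: c + v_s = 343 + 17.9 = 360.9
f_o = 833.4 * 316.3 / 360.9 = 730.41

730.41 Hz


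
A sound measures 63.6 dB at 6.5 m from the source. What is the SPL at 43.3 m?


Given values:
  SPL1 = 63.6 dB, r1 = 6.5 m, r2 = 43.3 m
Formula: SPL2 = SPL1 - 20 * log10(r2 / r1)
Compute ratio: r2 / r1 = 43.3 / 6.5 = 6.6615
Compute log10: log10(6.6615) = 0.823572
Compute drop: 20 * 0.823572 = 16.4714
SPL2 = 63.6 - 16.4714 = 47.13

47.13 dB


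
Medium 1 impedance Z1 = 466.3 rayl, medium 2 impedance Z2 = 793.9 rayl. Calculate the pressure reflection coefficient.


Given values:
  Z1 = 466.3 rayl, Z2 = 793.9 rayl
Formula: R = (Z2 - Z1) / (Z2 + Z1)
Numerator: Z2 - Z1 = 793.9 - 466.3 = 327.6
Denominator: Z2 + Z1 = 793.9 + 466.3 = 1260.2
R = 327.6 / 1260.2 = 0.26

0.26


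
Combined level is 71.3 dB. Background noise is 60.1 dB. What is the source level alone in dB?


Given values:
  L_total = 71.3 dB, L_bg = 60.1 dB
Formula: L_source = 10 * log10(10^(L_total/10) - 10^(L_bg/10))
Convert to linear:
  10^(71.3/10) = 13489628.8259
  10^(60.1/10) = 1023292.9923
Difference: 13489628.8259 - 1023292.9923 = 12466335.8336
L_source = 10 * log10(12466335.8336) = 70.96

70.96 dB


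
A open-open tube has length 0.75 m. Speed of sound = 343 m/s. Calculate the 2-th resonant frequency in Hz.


Given values:
  Tube type: open-open, L = 0.75 m, c = 343 m/s, n = 2
Formula: f_n = n * c / (2 * L)
Compute 2 * L = 2 * 0.75 = 1.5
f = 2 * 343 / 1.5
f = 457.33

457.33 Hz


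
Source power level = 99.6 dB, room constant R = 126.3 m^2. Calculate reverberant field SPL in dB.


Given values:
  Lw = 99.6 dB, R = 126.3 m^2
Formula: SPL = Lw + 10 * log10(4 / R)
Compute 4 / R = 4 / 126.3 = 0.031671
Compute 10 * log10(0.031671) = -14.9934
SPL = 99.6 + (-14.9934) = 84.61

84.61 dB


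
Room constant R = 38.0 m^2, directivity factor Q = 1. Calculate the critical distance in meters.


Given values:
  R = 38.0 m^2, Q = 1
Formula: d_c = 0.141 * sqrt(Q * R)
Compute Q * R = 1 * 38.0 = 38.0
Compute sqrt(38.0) = 6.1644
d_c = 0.141 * 6.1644 = 0.869

0.869 m


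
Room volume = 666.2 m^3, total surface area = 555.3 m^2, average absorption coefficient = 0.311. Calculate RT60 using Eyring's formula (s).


Given values:
  V = 666.2 m^3, S = 555.3 m^2, alpha = 0.311
Formula: RT60 = 0.161 * V / (-S * ln(1 - alpha))
Compute ln(1 - 0.311) = ln(0.689) = -0.372514
Denominator: -555.3 * -0.372514 = 206.857
Numerator: 0.161 * 666.2 = 107.2582
RT60 = 107.2582 / 206.857 = 0.519

0.519 s


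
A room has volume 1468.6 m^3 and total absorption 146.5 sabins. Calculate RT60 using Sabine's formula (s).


Given values:
  V = 1468.6 m^3
  A = 146.5 sabins
Formula: RT60 = 0.161 * V / A
Numerator: 0.161 * 1468.6 = 236.4446
RT60 = 236.4446 / 146.5 = 1.614

1.614 s


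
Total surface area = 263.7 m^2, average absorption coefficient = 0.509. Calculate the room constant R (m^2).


Given values:
  S = 263.7 m^2, alpha = 0.509
Formula: R = S * alpha / (1 - alpha)
Numerator: 263.7 * 0.509 = 134.2233
Denominator: 1 - 0.509 = 0.491
R = 134.2233 / 0.491 = 273.37

273.37 m^2


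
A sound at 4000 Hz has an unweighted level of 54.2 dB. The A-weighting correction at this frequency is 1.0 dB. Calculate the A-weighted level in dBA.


Given values:
  SPL = 54.2 dB
  A-weighting at 4000 Hz = 1.0 dB
Formula: L_A = SPL + A_weight
L_A = 54.2 + (1.0)
L_A = 55.2

55.2 dBA


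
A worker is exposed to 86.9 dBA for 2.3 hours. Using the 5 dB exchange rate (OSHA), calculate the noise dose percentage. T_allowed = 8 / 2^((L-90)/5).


Given values:
  L = 86.9 dBA, T = 2.3 hours
Formula: T_allowed = 8 / 2^((L - 90) / 5)
Compute exponent: (86.9 - 90) / 5 = -0.62
Compute 2^(-0.62) = 0.650671
T_allowed = 8 / 0.650671 = 12.295 hours
Dose = (T / T_allowed) * 100
Dose = (2.3 / 12.295) * 100 = 18.71

18.71 %


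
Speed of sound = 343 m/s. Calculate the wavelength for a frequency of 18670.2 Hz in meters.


Given values:
  c = 343 m/s, f = 18670.2 Hz
Formula: lambda = c / f
lambda = 343 / 18670.2
lambda = 0.0184

0.0184 m


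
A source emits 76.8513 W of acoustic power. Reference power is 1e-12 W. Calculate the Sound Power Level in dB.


Given values:
  W = 76.8513 W
  W_ref = 1e-12 W
Formula: SWL = 10 * log10(W / W_ref)
Compute ratio: W / W_ref = 76851300000000
Compute log10: log10(76851300000000) = 13.885651
Multiply: SWL = 10 * 13.885651 = 138.86

138.86 dB


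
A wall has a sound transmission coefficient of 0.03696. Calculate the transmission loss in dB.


Given values:
  tau = 0.03696
Formula: TL = 10 * log10(1 / tau)
Compute 1 / tau = 1 / 0.03696 = 27.0563
Compute log10(27.0563) = 1.432268
TL = 10 * 1.432268 = 14.32

14.32 dB


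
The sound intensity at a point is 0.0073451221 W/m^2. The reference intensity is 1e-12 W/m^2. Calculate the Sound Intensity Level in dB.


Given values:
  I = 0.0073451221 W/m^2
  I_ref = 1e-12 W/m^2
Formula: SIL = 10 * log10(I / I_ref)
Compute ratio: I / I_ref = 7345122100
Compute log10: log10(7345122100) = 9.865999
Multiply: SIL = 10 * 9.865999 = 98.66

98.66 dB


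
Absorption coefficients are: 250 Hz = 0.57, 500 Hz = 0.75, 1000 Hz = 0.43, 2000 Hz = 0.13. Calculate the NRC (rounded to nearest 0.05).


Given values:
  a_250 = 0.57, a_500 = 0.75
  a_1000 = 0.43, a_2000 = 0.13
Formula: NRC = (a250 + a500 + a1000 + a2000) / 4
Sum = 0.57 + 0.75 + 0.43 + 0.13 = 1.88
NRC = 1.88 / 4 = 0.47
Rounded to nearest 0.05: 0.45

0.45


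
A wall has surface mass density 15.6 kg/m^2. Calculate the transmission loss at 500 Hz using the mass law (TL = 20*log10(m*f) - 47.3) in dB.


Given values:
  m = 15.6 kg/m^2, f = 500 Hz
Formula: TL = 20 * log10(m * f) - 47.3
Compute m * f = 15.6 * 500 = 7800.0
Compute log10(7800.0) = 3.892095
Compute 20 * 3.892095 = 77.8419
TL = 77.8419 - 47.3 = 30.54

30.54 dB


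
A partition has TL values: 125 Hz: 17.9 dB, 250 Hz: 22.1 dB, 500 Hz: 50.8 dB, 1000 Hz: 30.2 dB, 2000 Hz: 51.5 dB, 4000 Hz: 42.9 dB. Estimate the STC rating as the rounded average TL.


Given TL values at each frequency:
  125 Hz: 17.9 dB
  250 Hz: 22.1 dB
  500 Hz: 50.8 dB
  1000 Hz: 30.2 dB
  2000 Hz: 51.5 dB
  4000 Hz: 42.9 dB
Formula: STC ~ round(average of TL values)
Sum = 17.9 + 22.1 + 50.8 + 30.2 + 51.5 + 42.9 = 215.4
Average = 215.4 / 6 = 35.9
Rounded: 36

36


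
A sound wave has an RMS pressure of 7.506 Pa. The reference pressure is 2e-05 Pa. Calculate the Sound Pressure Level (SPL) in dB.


Given values:
  p = 7.506 Pa
  p_ref = 2e-05 Pa
Formula: SPL = 20 * log10(p / p_ref)
Compute ratio: p / p_ref = 7.506 / 2e-05 = 375300
Compute log10: log10(375300) = 5.574379
Multiply: SPL = 20 * 5.574379 = 111.49

111.49 dB


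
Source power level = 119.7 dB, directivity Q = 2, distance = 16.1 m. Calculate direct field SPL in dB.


Given values:
  Lw = 119.7 dB, Q = 2, r = 16.1 m
Formula: SPL = Lw + 10 * log10(Q / (4 * pi * r^2))
Compute 4 * pi * r^2 = 4 * pi * 16.1^2 = 3257.3289
Compute Q / denom = 2 / 3257.3289 = 0.000614
Compute 10 * log10(0.000614) = -32.1183
SPL = 119.7 + (-32.1183) = 87.58

87.58 dB


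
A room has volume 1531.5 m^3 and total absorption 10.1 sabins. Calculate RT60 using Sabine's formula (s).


Given values:
  V = 1531.5 m^3
  A = 10.1 sabins
Formula: RT60 = 0.161 * V / A
Numerator: 0.161 * 1531.5 = 246.5715
RT60 = 246.5715 / 10.1 = 24.413

24.413 s


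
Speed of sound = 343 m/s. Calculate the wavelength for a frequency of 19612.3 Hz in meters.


Given values:
  c = 343 m/s, f = 19612.3 Hz
Formula: lambda = c / f
lambda = 343 / 19612.3
lambda = 0.0175

0.0175 m


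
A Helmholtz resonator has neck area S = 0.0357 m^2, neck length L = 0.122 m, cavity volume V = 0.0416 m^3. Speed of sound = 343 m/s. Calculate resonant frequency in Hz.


Given values:
  S = 0.0357 m^2, L = 0.122 m, V = 0.0416 m^3, c = 343 m/s
Formula: f = (c / (2*pi)) * sqrt(S / (V * L))
Compute V * L = 0.0416 * 0.122 = 0.0050752
Compute S / (V * L) = 0.0357 / 0.0050752 = 7.0342
Compute sqrt(7.0342) = 2.652207
Compute c / (2*pi) = 343 / 6.283185 = 54.590148
f = 54.590148 * 2.652207 = 144.78

144.78 Hz


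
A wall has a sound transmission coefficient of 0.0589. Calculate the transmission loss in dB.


Given values:
  tau = 0.0589
Formula: TL = 10 * log10(1 / tau)
Compute 1 / tau = 1 / 0.0589 = 16.9779
Compute log10(16.9779) = 1.229884
TL = 10 * 1.229884 = 12.3

12.3 dB


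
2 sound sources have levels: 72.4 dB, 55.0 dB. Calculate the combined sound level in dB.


Formula: L_total = 10 * log10( sum(10^(Li/10)) )
  Source 1: 10^(72.4/10) = 17378008.2875
  Source 2: 10^(55.0/10) = 316227.766
Sum of linear values = 17694236.0535
L_total = 10 * log10(17694236.0535) = 72.48

72.48 dB


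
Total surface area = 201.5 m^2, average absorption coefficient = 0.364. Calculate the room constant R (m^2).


Given values:
  S = 201.5 m^2, alpha = 0.364
Formula: R = S * alpha / (1 - alpha)
Numerator: 201.5 * 0.364 = 73.346
Denominator: 1 - 0.364 = 0.636
R = 73.346 / 0.636 = 115.32

115.32 m^2


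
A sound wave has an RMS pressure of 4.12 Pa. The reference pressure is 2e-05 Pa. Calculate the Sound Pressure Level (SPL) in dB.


Given values:
  p = 4.12 Pa
  p_ref = 2e-05 Pa
Formula: SPL = 20 * log10(p / p_ref)
Compute ratio: p / p_ref = 4.12 / 2e-05 = 206000
Compute log10: log10(206000) = 5.313867
Multiply: SPL = 20 * 5.313867 = 106.28

106.28 dB


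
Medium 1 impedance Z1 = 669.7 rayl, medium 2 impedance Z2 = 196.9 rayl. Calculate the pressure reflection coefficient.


Given values:
  Z1 = 669.7 rayl, Z2 = 196.9 rayl
Formula: R = (Z2 - Z1) / (Z2 + Z1)
Numerator: Z2 - Z1 = 196.9 - 669.7 = -472.8
Denominator: Z2 + Z1 = 196.9 + 669.7 = 866.6
R = -472.8 / 866.6 = -0.5456

-0.5456


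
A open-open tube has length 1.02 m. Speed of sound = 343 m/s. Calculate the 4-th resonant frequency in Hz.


Given values:
  Tube type: open-open, L = 1.02 m, c = 343 m/s, n = 4
Formula: f_n = n * c / (2 * L)
Compute 2 * L = 2 * 1.02 = 2.04
f = 4 * 343 / 2.04
f = 672.55

672.55 Hz


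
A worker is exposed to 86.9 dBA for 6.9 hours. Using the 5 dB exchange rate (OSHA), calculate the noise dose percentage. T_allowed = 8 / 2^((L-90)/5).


Given values:
  L = 86.9 dBA, T = 6.9 hours
Formula: T_allowed = 8 / 2^((L - 90) / 5)
Compute exponent: (86.9 - 90) / 5 = -0.62
Compute 2^(-0.62) = 0.650671
T_allowed = 8 / 0.650671 = 12.295 hours
Dose = (T / T_allowed) * 100
Dose = (6.9 / 12.295) * 100 = 56.12

56.12 %


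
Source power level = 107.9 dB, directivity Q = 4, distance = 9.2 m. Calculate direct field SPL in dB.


Given values:
  Lw = 107.9 dB, Q = 4, r = 9.2 m
Formula: SPL = Lw + 10 * log10(Q / (4 * pi * r^2))
Compute 4 * pi * r^2 = 4 * pi * 9.2^2 = 1063.6176
Compute Q / denom = 4 / 1063.6176 = 0.00376075
Compute 10 * log10(0.00376075) = -24.2473
SPL = 107.9 + (-24.2473) = 83.65

83.65 dB


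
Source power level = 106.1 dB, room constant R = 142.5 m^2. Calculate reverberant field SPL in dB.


Given values:
  Lw = 106.1 dB, R = 142.5 m^2
Formula: SPL = Lw + 10 * log10(4 / R)
Compute 4 / R = 4 / 142.5 = 0.02807
Compute 10 * log10(0.02807) = -15.5176
SPL = 106.1 + (-15.5176) = 90.58

90.58 dB


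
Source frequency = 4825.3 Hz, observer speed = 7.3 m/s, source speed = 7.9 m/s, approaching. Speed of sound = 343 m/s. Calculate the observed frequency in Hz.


Given values:
  f_s = 4825.3 Hz, v_o = 7.3 m/s, v_s = 7.9 m/s
  Direction: approaching
Formula: f_o = f_s * (c + v_o) / (c - v_s)
Numerator: c + v_o = 343 + 7.3 = 350.3
Denominator: c - v_s = 343 - 7.9 = 335.1
f_o = 4825.3 * 350.3 / 335.1 = 5044.17

5044.17 Hz


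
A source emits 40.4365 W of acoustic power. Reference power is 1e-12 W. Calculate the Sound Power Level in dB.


Given values:
  W = 40.4365 W
  W_ref = 1e-12 W
Formula: SWL = 10 * log10(W / W_ref)
Compute ratio: W / W_ref = 40436500000000
Compute log10: log10(40436500000000) = 13.606774
Multiply: SWL = 10 * 13.606774 = 136.07

136.07 dB


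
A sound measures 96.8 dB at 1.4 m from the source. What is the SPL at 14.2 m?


Given values:
  SPL1 = 96.8 dB, r1 = 1.4 m, r2 = 14.2 m
Formula: SPL2 = SPL1 - 20 * log10(r2 / r1)
Compute ratio: r2 / r1 = 14.2 / 1.4 = 10.1429
Compute log10: log10(10.1429) = 1.006162
Compute drop: 20 * 1.006162 = 20.1232
SPL2 = 96.8 - 20.1232 = 76.68

76.68 dB


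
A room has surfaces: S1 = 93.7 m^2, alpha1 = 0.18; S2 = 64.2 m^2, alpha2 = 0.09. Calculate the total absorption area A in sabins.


Given surfaces:
  Surface 1: 93.7 * 0.18 = 16.866
  Surface 2: 64.2 * 0.09 = 5.778
Formula: A = sum(Si * alpha_i)
A = 16.866 + 5.778
A = 22.64

22.64 sabins


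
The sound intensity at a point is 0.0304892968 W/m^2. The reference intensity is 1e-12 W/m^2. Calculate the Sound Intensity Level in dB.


Given values:
  I = 0.0304892968 W/m^2
  I_ref = 1e-12 W/m^2
Formula: SIL = 10 * log10(I / I_ref)
Compute ratio: I / I_ref = 30489296800
Compute log10: log10(30489296800) = 10.484147
Multiply: SIL = 10 * 10.484147 = 104.84

104.84 dB


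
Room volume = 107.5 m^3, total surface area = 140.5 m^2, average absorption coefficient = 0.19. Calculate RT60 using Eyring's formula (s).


Given values:
  V = 107.5 m^3, S = 140.5 m^2, alpha = 0.19
Formula: RT60 = 0.161 * V / (-S * ln(1 - alpha))
Compute ln(1 - 0.19) = ln(0.81) = -0.210721
Denominator: -140.5 * -0.210721 = 29.6063
Numerator: 0.161 * 107.5 = 17.3075
RT60 = 17.3075 / 29.6063 = 0.585

0.585 s


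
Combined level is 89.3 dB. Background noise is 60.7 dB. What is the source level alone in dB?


Given values:
  L_total = 89.3 dB, L_bg = 60.7 dB
Formula: L_source = 10 * log10(10^(L_total/10) - 10^(L_bg/10))
Convert to linear:
  10^(89.3/10) = 851138038.2024
  10^(60.7/10) = 1174897.5549
Difference: 851138038.2024 - 1174897.5549 = 849963140.6475
L_source = 10 * log10(849963140.6475) = 89.29

89.29 dB


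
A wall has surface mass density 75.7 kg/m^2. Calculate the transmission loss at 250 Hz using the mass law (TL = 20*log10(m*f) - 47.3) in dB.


Given values:
  m = 75.7 kg/m^2, f = 250 Hz
Formula: TL = 20 * log10(m * f) - 47.3
Compute m * f = 75.7 * 250 = 18925.0
Compute log10(18925.0) = 4.277036
Compute 20 * 4.277036 = 85.5407
TL = 85.5407 - 47.3 = 38.24

38.24 dB


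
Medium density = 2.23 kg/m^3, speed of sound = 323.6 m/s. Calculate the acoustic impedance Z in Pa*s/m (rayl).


Given values:
  rho = 2.23 kg/m^3
  c = 323.6 m/s
Formula: Z = rho * c
Z = 2.23 * 323.6
Z = 721.63

721.63 rayl


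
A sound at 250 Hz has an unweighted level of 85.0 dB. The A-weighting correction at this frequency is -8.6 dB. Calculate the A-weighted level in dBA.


Given values:
  SPL = 85.0 dB
  A-weighting at 250 Hz = -8.6 dB
Formula: L_A = SPL + A_weight
L_A = 85.0 + (-8.6)
L_A = 76.4

76.4 dBA


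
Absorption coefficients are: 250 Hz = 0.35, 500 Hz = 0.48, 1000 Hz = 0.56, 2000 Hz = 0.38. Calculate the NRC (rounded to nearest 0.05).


Given values:
  a_250 = 0.35, a_500 = 0.48
  a_1000 = 0.56, a_2000 = 0.38
Formula: NRC = (a250 + a500 + a1000 + a2000) / 4
Sum = 0.35 + 0.48 + 0.56 + 0.38 = 1.77
NRC = 1.77 / 4 = 0.4425
Rounded to nearest 0.05: 0.45

0.45


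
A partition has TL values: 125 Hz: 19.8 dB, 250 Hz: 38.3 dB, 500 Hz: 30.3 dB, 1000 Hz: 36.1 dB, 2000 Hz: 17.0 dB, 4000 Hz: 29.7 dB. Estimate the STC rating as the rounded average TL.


Given TL values at each frequency:
  125 Hz: 19.8 dB
  250 Hz: 38.3 dB
  500 Hz: 30.3 dB
  1000 Hz: 36.1 dB
  2000 Hz: 17.0 dB
  4000 Hz: 29.7 dB
Formula: STC ~ round(average of TL values)
Sum = 19.8 + 38.3 + 30.3 + 36.1 + 17.0 + 29.7 = 171.2
Average = 171.2 / 6 = 28.53
Rounded: 29

29


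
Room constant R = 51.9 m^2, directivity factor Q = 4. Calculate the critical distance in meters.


Given values:
  R = 51.9 m^2, Q = 4
Formula: d_c = 0.141 * sqrt(Q * R)
Compute Q * R = 4 * 51.9 = 207.6
Compute sqrt(207.6) = 14.4083
d_c = 0.141 * 14.4083 = 2.032

2.032 m


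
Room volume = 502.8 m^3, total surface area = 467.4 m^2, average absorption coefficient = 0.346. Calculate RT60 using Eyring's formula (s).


Given values:
  V = 502.8 m^3, S = 467.4 m^2, alpha = 0.346
Formula: RT60 = 0.161 * V / (-S * ln(1 - alpha))
Compute ln(1 - 0.346) = ln(0.654) = -0.424648
Denominator: -467.4 * -0.424648 = 198.4805
Numerator: 0.161 * 502.8 = 80.9508
RT60 = 80.9508 / 198.4805 = 0.408

0.408 s


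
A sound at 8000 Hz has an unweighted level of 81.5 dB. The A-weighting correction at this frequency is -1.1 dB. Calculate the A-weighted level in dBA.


Given values:
  SPL = 81.5 dB
  A-weighting at 8000 Hz = -1.1 dB
Formula: L_A = SPL + A_weight
L_A = 81.5 + (-1.1)
L_A = 80.4

80.4 dBA


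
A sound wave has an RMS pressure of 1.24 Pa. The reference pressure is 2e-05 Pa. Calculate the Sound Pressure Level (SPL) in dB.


Given values:
  p = 1.24 Pa
  p_ref = 2e-05 Pa
Formula: SPL = 20 * log10(p / p_ref)
Compute ratio: p / p_ref = 1.24 / 2e-05 = 62000
Compute log10: log10(62000) = 4.792392
Multiply: SPL = 20 * 4.792392 = 95.85

95.85 dB


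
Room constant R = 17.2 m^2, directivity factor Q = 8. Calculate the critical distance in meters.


Given values:
  R = 17.2 m^2, Q = 8
Formula: d_c = 0.141 * sqrt(Q * R)
Compute Q * R = 8 * 17.2 = 137.6
Compute sqrt(137.6) = 11.7303
d_c = 0.141 * 11.7303 = 1.654

1.654 m


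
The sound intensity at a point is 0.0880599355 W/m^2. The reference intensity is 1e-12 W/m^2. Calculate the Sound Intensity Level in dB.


Given values:
  I = 0.0880599355 W/m^2
  I_ref = 1e-12 W/m^2
Formula: SIL = 10 * log10(I / I_ref)
Compute ratio: I / I_ref = 88059935500
Compute log10: log10(88059935500) = 10.944778
Multiply: SIL = 10 * 10.944778 = 109.45

109.45 dB


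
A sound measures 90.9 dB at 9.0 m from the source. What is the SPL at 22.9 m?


Given values:
  SPL1 = 90.9 dB, r1 = 9.0 m, r2 = 22.9 m
Formula: SPL2 = SPL1 - 20 * log10(r2 / r1)
Compute ratio: r2 / r1 = 22.9 / 9.0 = 2.5444
Compute log10: log10(2.5444) = 0.405585
Compute drop: 20 * 0.405585 = 8.1117
SPL2 = 90.9 - 8.1117 = 82.79

82.79 dB


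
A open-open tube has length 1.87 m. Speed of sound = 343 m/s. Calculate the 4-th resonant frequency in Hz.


Given values:
  Tube type: open-open, L = 1.87 m, c = 343 m/s, n = 4
Formula: f_n = n * c / (2 * L)
Compute 2 * L = 2 * 1.87 = 3.74
f = 4 * 343 / 3.74
f = 366.84

366.84 Hz


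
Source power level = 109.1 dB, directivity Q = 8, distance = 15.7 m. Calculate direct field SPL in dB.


Given values:
  Lw = 109.1 dB, Q = 8, r = 15.7 m
Formula: SPL = Lw + 10 * log10(Q / (4 * pi * r^2))
Compute 4 * pi * r^2 = 4 * pi * 15.7^2 = 3097.4847
Compute Q / denom = 8 / 3097.4847 = 0.00258274
Compute 10 * log10(0.00258274) = -25.8792
SPL = 109.1 + (-25.8792) = 83.22

83.22 dB


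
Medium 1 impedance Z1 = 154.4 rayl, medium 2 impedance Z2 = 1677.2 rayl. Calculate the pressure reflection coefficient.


Given values:
  Z1 = 154.4 rayl, Z2 = 1677.2 rayl
Formula: R = (Z2 - Z1) / (Z2 + Z1)
Numerator: Z2 - Z1 = 1677.2 - 154.4 = 1522.8
Denominator: Z2 + Z1 = 1677.2 + 154.4 = 1831.6
R = 1522.8 / 1831.6 = 0.8314

0.8314


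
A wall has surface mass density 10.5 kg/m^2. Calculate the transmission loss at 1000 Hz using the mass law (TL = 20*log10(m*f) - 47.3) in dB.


Given values:
  m = 10.5 kg/m^2, f = 1000 Hz
Formula: TL = 20 * log10(m * f) - 47.3
Compute m * f = 10.5 * 1000 = 10500.0
Compute log10(10500.0) = 4.021189
Compute 20 * 4.021189 = 80.4238
TL = 80.4238 - 47.3 = 33.12

33.12 dB


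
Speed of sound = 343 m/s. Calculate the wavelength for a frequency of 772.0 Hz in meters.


Given values:
  c = 343 m/s, f = 772.0 Hz
Formula: lambda = c / f
lambda = 343 / 772.0
lambda = 0.4443

0.4443 m


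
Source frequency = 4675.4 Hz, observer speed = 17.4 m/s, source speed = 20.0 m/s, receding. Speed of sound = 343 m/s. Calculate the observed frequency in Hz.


Given values:
  f_s = 4675.4 Hz, v_o = 17.4 m/s, v_s = 20.0 m/s
  Direction: receding
Formula: f_o = f_s * (c - v_o) / (c + v_s)
Numerator: c - v_o = 343 - 17.4 = 325.6
Denominator: c + v_s = 343 + 20.0 = 363.0
f_o = 4675.4 * 325.6 / 363.0 = 4193.69

4193.69 Hz


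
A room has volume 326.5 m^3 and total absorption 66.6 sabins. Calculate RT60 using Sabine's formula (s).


Given values:
  V = 326.5 m^3
  A = 66.6 sabins
Formula: RT60 = 0.161 * V / A
Numerator: 0.161 * 326.5 = 52.5665
RT60 = 52.5665 / 66.6 = 0.789

0.789 s


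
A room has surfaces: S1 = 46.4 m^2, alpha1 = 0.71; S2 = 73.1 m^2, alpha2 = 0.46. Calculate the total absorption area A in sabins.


Given surfaces:
  Surface 1: 46.4 * 0.71 = 32.944
  Surface 2: 73.1 * 0.46 = 33.626
Formula: A = sum(Si * alpha_i)
A = 32.944 + 33.626
A = 66.57

66.57 sabins


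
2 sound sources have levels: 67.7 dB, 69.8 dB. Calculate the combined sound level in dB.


Formula: L_total = 10 * log10( sum(10^(Li/10)) )
  Source 1: 10^(67.7/10) = 5888436.5536
  Source 2: 10^(69.8/10) = 9549925.8602
Sum of linear values = 15438362.4138
L_total = 10 * log10(15438362.4138) = 71.89

71.89 dB


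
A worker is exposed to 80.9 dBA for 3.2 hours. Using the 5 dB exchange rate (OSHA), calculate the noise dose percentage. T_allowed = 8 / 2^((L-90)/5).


Given values:
  L = 80.9 dBA, T = 3.2 hours
Formula: T_allowed = 8 / 2^((L - 90) / 5)
Compute exponent: (80.9 - 90) / 5 = -1.82
Compute 2^(-1.82) = 0.283221
T_allowed = 8 / 0.283221 = 28.246493 hours
Dose = (T / T_allowed) * 100
Dose = (3.2 / 28.246493) * 100 = 11.33

11.33 %


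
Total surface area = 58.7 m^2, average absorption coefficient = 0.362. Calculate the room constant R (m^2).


Given values:
  S = 58.7 m^2, alpha = 0.362
Formula: R = S * alpha / (1 - alpha)
Numerator: 58.7 * 0.362 = 21.2494
Denominator: 1 - 0.362 = 0.638
R = 21.2494 / 0.638 = 33.31

33.31 m^2


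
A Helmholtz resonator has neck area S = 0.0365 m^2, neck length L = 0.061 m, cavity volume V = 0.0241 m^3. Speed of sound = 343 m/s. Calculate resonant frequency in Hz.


Given values:
  S = 0.0365 m^2, L = 0.061 m, V = 0.0241 m^3, c = 343 m/s
Formula: f = (c / (2*pi)) * sqrt(S / (V * L))
Compute V * L = 0.0241 * 0.061 = 0.0014701
Compute S / (V * L) = 0.0365 / 0.0014701 = 24.8282
Compute sqrt(24.8282) = 4.98279
Compute c / (2*pi) = 343 / 6.283185 = 54.590148
f = 54.590148 * 4.98279 = 272.01

272.01 Hz


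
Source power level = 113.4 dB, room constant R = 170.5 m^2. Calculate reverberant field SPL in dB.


Given values:
  Lw = 113.4 dB, R = 170.5 m^2
Formula: SPL = Lw + 10 * log10(4 / R)
Compute 4 / R = 4 / 170.5 = 0.02346
Compute 10 * log10(0.02346) = -16.2967
SPL = 113.4 + (-16.2967) = 97.1

97.1 dB


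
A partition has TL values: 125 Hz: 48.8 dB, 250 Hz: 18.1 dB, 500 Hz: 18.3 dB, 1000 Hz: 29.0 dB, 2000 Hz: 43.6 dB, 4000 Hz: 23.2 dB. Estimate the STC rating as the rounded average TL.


Given TL values at each frequency:
  125 Hz: 48.8 dB
  250 Hz: 18.1 dB
  500 Hz: 18.3 dB
  1000 Hz: 29.0 dB
  2000 Hz: 43.6 dB
  4000 Hz: 23.2 dB
Formula: STC ~ round(average of TL values)
Sum = 48.8 + 18.1 + 18.3 + 29.0 + 43.6 + 23.2 = 181.0
Average = 181.0 / 6 = 30.17
Rounded: 30

30


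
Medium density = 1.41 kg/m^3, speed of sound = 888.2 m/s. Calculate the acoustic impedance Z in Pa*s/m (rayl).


Given values:
  rho = 1.41 kg/m^3
  c = 888.2 m/s
Formula: Z = rho * c
Z = 1.41 * 888.2
Z = 1252.36

1252.36 rayl


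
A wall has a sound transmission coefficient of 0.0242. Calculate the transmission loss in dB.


Given values:
  tau = 0.0242
Formula: TL = 10 * log10(1 / tau)
Compute 1 / tau = 1 / 0.0242 = 41.3223
Compute log10(41.3223) = 1.616184
TL = 10 * 1.616184 = 16.16

16.16 dB


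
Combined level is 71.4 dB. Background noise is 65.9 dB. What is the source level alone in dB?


Given values:
  L_total = 71.4 dB, L_bg = 65.9 dB
Formula: L_source = 10 * log10(10^(L_total/10) - 10^(L_bg/10))
Convert to linear:
  10^(71.4/10) = 13803842.646
  10^(65.9/10) = 3890451.4499
Difference: 13803842.646 - 3890451.4499 = 9913391.1961
L_source = 10 * log10(9913391.1961) = 69.96

69.96 dB


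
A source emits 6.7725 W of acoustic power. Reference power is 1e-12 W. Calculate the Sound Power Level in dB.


Given values:
  W = 6.7725 W
  W_ref = 1e-12 W
Formula: SWL = 10 * log10(W / W_ref)
Compute ratio: W / W_ref = 6772500000000
Compute log10: log10(6772500000000) = 12.830749
Multiply: SWL = 10 * 12.830749 = 128.31

128.31 dB


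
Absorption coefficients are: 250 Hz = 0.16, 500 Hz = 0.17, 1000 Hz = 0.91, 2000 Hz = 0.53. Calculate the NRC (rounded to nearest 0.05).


Given values:
  a_250 = 0.16, a_500 = 0.17
  a_1000 = 0.91, a_2000 = 0.53
Formula: NRC = (a250 + a500 + a1000 + a2000) / 4
Sum = 0.16 + 0.17 + 0.91 + 0.53 = 1.77
NRC = 1.77 / 4 = 0.4425
Rounded to nearest 0.05: 0.45

0.45


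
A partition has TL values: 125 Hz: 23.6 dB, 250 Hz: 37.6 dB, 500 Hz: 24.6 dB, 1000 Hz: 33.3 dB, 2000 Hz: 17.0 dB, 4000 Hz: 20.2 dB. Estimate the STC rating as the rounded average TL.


Given TL values at each frequency:
  125 Hz: 23.6 dB
  250 Hz: 37.6 dB
  500 Hz: 24.6 dB
  1000 Hz: 33.3 dB
  2000 Hz: 17.0 dB
  4000 Hz: 20.2 dB
Formula: STC ~ round(average of TL values)
Sum = 23.6 + 37.6 + 24.6 + 33.3 + 17.0 + 20.2 = 156.3
Average = 156.3 / 6 = 26.05
Rounded: 26

26


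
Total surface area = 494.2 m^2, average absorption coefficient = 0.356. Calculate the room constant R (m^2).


Given values:
  S = 494.2 m^2, alpha = 0.356
Formula: R = S * alpha / (1 - alpha)
Numerator: 494.2 * 0.356 = 175.9352
Denominator: 1 - 0.356 = 0.644
R = 175.9352 / 0.644 = 273.19

273.19 m^2


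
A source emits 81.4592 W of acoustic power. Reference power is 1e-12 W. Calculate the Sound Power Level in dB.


Given values:
  W = 81.4592 W
  W_ref = 1e-12 W
Formula: SWL = 10 * log10(W / W_ref)
Compute ratio: W / W_ref = 81459200000000
Compute log10: log10(81459200000000) = 13.91094
Multiply: SWL = 10 * 13.91094 = 139.11

139.11 dB


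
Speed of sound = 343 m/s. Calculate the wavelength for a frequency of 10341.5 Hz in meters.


Given values:
  c = 343 m/s, f = 10341.5 Hz
Formula: lambda = c / f
lambda = 343 / 10341.5
lambda = 0.0332

0.0332 m


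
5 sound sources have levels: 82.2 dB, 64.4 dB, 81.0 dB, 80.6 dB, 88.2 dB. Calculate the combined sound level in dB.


Formula: L_total = 10 * log10( sum(10^(Li/10)) )
  Source 1: 10^(82.2/10) = 165958690.7438
  Source 2: 10^(64.4/10) = 2754228.7033
  Source 3: 10^(81.0/10) = 125892541.1794
  Source 4: 10^(80.6/10) = 114815362.1497
  Source 5: 10^(88.2/10) = 660693448.0076
Sum of linear values = 1070114270.7838
L_total = 10 * log10(1070114270.7838) = 90.29

90.29 dB


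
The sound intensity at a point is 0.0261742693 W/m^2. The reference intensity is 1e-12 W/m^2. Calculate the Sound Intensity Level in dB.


Given values:
  I = 0.0261742693 W/m^2
  I_ref = 1e-12 W/m^2
Formula: SIL = 10 * log10(I / I_ref)
Compute ratio: I / I_ref = 26174269300
Compute log10: log10(26174269300) = 10.417875
Multiply: SIL = 10 * 10.417875 = 104.18

104.18 dB


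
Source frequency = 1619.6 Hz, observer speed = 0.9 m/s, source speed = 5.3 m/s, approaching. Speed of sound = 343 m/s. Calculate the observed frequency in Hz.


Given values:
  f_s = 1619.6 Hz, v_o = 0.9 m/s, v_s = 5.3 m/s
  Direction: approaching
Formula: f_o = f_s * (c + v_o) / (c - v_s)
Numerator: c + v_o = 343 + 0.9 = 343.9
Denominator: c - v_s = 343 - 5.3 = 337.7
f_o = 1619.6 * 343.9 / 337.7 = 1649.34

1649.34 Hz


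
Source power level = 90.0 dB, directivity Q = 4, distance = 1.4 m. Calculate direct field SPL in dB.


Given values:
  Lw = 90.0 dB, Q = 4, r = 1.4 m
Formula: SPL = Lw + 10 * log10(Q / (4 * pi * r^2))
Compute 4 * pi * r^2 = 4 * pi * 1.4^2 = 24.6301
Compute Q / denom = 4 / 24.6301 = 0.16240291
Compute 10 * log10(0.16240291) = -7.8941
SPL = 90.0 + (-7.8941) = 82.11

82.11 dB


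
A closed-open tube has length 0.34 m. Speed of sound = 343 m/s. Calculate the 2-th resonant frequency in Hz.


Given values:
  Tube type: closed-open, L = 0.34 m, c = 343 m/s, n = 2
Formula: f_n = (2n - 1) * c / (4 * L)
Compute 2n - 1 = 2*2 - 1 = 3
Compute 4 * L = 4 * 0.34 = 1.36
f = 3 * 343 / 1.36
f = 756.62

756.62 Hz


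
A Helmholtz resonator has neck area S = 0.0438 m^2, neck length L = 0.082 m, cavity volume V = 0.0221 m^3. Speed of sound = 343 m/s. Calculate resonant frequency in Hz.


Given values:
  S = 0.0438 m^2, L = 0.082 m, V = 0.0221 m^3, c = 343 m/s
Formula: f = (c / (2*pi)) * sqrt(S / (V * L))
Compute V * L = 0.0221 * 0.082 = 0.0018122
Compute S / (V * L) = 0.0438 / 0.0018122 = 24.1695
Compute sqrt(24.1695) = 4.916249
Compute c / (2*pi) = 343 / 6.283185 = 54.590148
f = 54.590148 * 4.916249 = 268.38

268.38 Hz


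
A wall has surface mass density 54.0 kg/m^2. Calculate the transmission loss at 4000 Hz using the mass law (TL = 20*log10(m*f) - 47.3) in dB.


Given values:
  m = 54.0 kg/m^2, f = 4000 Hz
Formula: TL = 20 * log10(m * f) - 47.3
Compute m * f = 54.0 * 4000 = 216000.0
Compute log10(216000.0) = 5.334454
Compute 20 * 5.334454 = 106.6891
TL = 106.6891 - 47.3 = 59.39

59.39 dB


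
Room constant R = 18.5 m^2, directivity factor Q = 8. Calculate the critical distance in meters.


Given values:
  R = 18.5 m^2, Q = 8
Formula: d_c = 0.141 * sqrt(Q * R)
Compute Q * R = 8 * 18.5 = 148.0
Compute sqrt(148.0) = 12.1655
d_c = 0.141 * 12.1655 = 1.715

1.715 m


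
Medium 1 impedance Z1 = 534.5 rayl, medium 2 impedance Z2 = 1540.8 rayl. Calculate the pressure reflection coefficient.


Given values:
  Z1 = 534.5 rayl, Z2 = 1540.8 rayl
Formula: R = (Z2 - Z1) / (Z2 + Z1)
Numerator: Z2 - Z1 = 1540.8 - 534.5 = 1006.3
Denominator: Z2 + Z1 = 1540.8 + 534.5 = 2075.3
R = 1006.3 / 2075.3 = 0.4849

0.4849


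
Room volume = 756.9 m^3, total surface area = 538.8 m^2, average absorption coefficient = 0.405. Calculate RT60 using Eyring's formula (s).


Given values:
  V = 756.9 m^3, S = 538.8 m^2, alpha = 0.405
Formula: RT60 = 0.161 * V / (-S * ln(1 - alpha))
Compute ln(1 - 0.405) = ln(0.595) = -0.519194
Denominator: -538.8 * -0.519194 = 279.7417
Numerator: 0.161 * 756.9 = 121.8609
RT60 = 121.8609 / 279.7417 = 0.436

0.436 s


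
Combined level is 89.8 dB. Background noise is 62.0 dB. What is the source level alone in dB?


Given values:
  L_total = 89.8 dB, L_bg = 62.0 dB
Formula: L_source = 10 * log10(10^(L_total/10) - 10^(L_bg/10))
Convert to linear:
  10^(89.8/10) = 954992586.0214
  10^(62.0/10) = 1584893.1925
Difference: 954992586.0214 - 1584893.1925 = 953407692.8289
L_source = 10 * log10(953407692.8289) = 89.79

89.79 dB


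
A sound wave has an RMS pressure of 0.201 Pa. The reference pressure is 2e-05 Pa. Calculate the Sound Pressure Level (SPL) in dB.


Given values:
  p = 0.201 Pa
  p_ref = 2e-05 Pa
Formula: SPL = 20 * log10(p / p_ref)
Compute ratio: p / p_ref = 0.201 / 2e-05 = 10050
Compute log10: log10(10050) = 4.002166
Multiply: SPL = 20 * 4.002166 = 80.04

80.04 dB


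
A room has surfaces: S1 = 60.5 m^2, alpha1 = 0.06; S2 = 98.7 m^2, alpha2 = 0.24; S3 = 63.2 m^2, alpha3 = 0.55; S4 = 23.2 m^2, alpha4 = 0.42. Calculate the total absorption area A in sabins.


Given surfaces:
  Surface 1: 60.5 * 0.06 = 3.63
  Surface 2: 98.7 * 0.24 = 23.688
  Surface 3: 63.2 * 0.55 = 34.76
  Surface 4: 23.2 * 0.42 = 9.744
Formula: A = sum(Si * alpha_i)
A = 3.63 + 23.688 + 34.76 + 9.744
A = 71.82

71.82 sabins


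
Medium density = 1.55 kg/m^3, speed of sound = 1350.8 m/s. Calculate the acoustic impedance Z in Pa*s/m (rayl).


Given values:
  rho = 1.55 kg/m^3
  c = 1350.8 m/s
Formula: Z = rho * c
Z = 1.55 * 1350.8
Z = 2093.74

2093.74 rayl


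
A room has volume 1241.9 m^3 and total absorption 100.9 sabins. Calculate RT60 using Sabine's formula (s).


Given values:
  V = 1241.9 m^3
  A = 100.9 sabins
Formula: RT60 = 0.161 * V / A
Numerator: 0.161 * 1241.9 = 199.9459
RT60 = 199.9459 / 100.9 = 1.982

1.982 s


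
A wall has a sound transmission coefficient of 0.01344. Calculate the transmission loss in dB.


Given values:
  tau = 0.01344
Formula: TL = 10 * log10(1 / tau)
Compute 1 / tau = 1 / 0.01344 = 74.4048
Compute log10(74.4048) = 1.871601
TL = 10 * 1.871601 = 18.72

18.72 dB


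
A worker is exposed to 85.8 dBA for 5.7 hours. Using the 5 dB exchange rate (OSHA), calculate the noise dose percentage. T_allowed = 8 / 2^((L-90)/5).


Given values:
  L = 85.8 dBA, T = 5.7 hours
Formula: T_allowed = 8 / 2^((L - 90) / 5)
Compute exponent: (85.8 - 90) / 5 = -0.84
Compute 2^(-0.84) = 0.558644
T_allowed = 8 / 0.558644 = 14.32039 hours
Dose = (T / T_allowed) * 100
Dose = (5.7 / 14.32039) * 100 = 39.8

39.8 %


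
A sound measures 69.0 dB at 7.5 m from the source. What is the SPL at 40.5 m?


Given values:
  SPL1 = 69.0 dB, r1 = 7.5 m, r2 = 40.5 m
Formula: SPL2 = SPL1 - 20 * log10(r2 / r1)
Compute ratio: r2 / r1 = 40.5 / 7.5 = 5.4
Compute log10: log10(5.4) = 0.732394
Compute drop: 20 * 0.732394 = 14.6479
SPL2 = 69.0 - 14.6479 = 54.35

54.35 dB


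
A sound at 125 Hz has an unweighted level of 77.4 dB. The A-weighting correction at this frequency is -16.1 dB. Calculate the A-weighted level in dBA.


Given values:
  SPL = 77.4 dB
  A-weighting at 125 Hz = -16.1 dB
Formula: L_A = SPL + A_weight
L_A = 77.4 + (-16.1)
L_A = 61.3

61.3 dBA


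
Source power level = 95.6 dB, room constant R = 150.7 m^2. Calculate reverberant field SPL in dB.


Given values:
  Lw = 95.6 dB, R = 150.7 m^2
Formula: SPL = Lw + 10 * log10(4 / R)
Compute 4 / R = 4 / 150.7 = 0.026543
Compute 10 * log10(0.026543) = -15.7605
SPL = 95.6 + (-15.7605) = 79.84

79.84 dB


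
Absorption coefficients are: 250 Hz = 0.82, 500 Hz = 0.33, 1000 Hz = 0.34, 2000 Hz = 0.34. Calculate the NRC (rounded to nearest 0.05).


Given values:
  a_250 = 0.82, a_500 = 0.33
  a_1000 = 0.34, a_2000 = 0.34
Formula: NRC = (a250 + a500 + a1000 + a2000) / 4
Sum = 0.82 + 0.33 + 0.34 + 0.34 = 1.83
NRC = 1.83 / 4 = 0.4575
Rounded to nearest 0.05: 0.45

0.45


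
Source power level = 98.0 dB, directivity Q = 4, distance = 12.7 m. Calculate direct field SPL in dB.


Given values:
  Lw = 98.0 dB, Q = 4, r = 12.7 m
Formula: SPL = Lw + 10 * log10(Q / (4 * pi * r^2))
Compute 4 * pi * r^2 = 4 * pi * 12.7^2 = 2026.8299
Compute Q / denom = 4 / 2026.8299 = 0.00197353
Compute 10 * log10(0.00197353) = -27.0476
SPL = 98.0 + (-27.0476) = 70.95

70.95 dB


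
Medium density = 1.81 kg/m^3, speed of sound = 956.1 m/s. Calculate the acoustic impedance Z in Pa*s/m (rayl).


Given values:
  rho = 1.81 kg/m^3
  c = 956.1 m/s
Formula: Z = rho * c
Z = 1.81 * 956.1
Z = 1730.54

1730.54 rayl


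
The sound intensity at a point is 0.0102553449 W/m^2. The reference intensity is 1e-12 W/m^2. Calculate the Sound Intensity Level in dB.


Given values:
  I = 0.0102553449 W/m^2
  I_ref = 1e-12 W/m^2
Formula: SIL = 10 * log10(I / I_ref)
Compute ratio: I / I_ref = 10255344900
Compute log10: log10(10255344900) = 10.01095
Multiply: SIL = 10 * 10.01095 = 100.11

100.11 dB


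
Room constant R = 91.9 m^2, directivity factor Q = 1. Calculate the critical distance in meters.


Given values:
  R = 91.9 m^2, Q = 1
Formula: d_c = 0.141 * sqrt(Q * R)
Compute Q * R = 1 * 91.9 = 91.9
Compute sqrt(91.9) = 9.5864
d_c = 0.141 * 9.5864 = 1.352

1.352 m


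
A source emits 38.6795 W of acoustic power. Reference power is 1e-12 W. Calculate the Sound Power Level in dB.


Given values:
  W = 38.6795 W
  W_ref = 1e-12 W
Formula: SWL = 10 * log10(W / W_ref)
Compute ratio: W / W_ref = 38679500000000
Compute log10: log10(38679500000000) = 13.587481
Multiply: SWL = 10 * 13.587481 = 135.87

135.87 dB


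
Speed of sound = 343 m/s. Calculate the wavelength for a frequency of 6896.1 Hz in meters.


Given values:
  c = 343 m/s, f = 6896.1 Hz
Formula: lambda = c / f
lambda = 343 / 6896.1
lambda = 0.0497

0.0497 m


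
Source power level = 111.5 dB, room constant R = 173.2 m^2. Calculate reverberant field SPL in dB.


Given values:
  Lw = 111.5 dB, R = 173.2 m^2
Formula: SPL = Lw + 10 * log10(4 / R)
Compute 4 / R = 4 / 173.2 = 0.023095
Compute 10 * log10(0.023095) = -16.3648
SPL = 111.5 + (-16.3648) = 95.14

95.14 dB


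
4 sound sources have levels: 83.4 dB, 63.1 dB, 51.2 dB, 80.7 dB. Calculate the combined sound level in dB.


Formula: L_total = 10 * log10( sum(10^(Li/10)) )
  Source 1: 10^(83.4/10) = 218776162.395
  Source 2: 10^(63.1/10) = 2041737.9447
  Source 3: 10^(51.2/10) = 131825.6739
  Source 4: 10^(80.7/10) = 117489755.494
Sum of linear values = 338439481.5076
L_total = 10 * log10(338439481.5076) = 85.29

85.29 dB


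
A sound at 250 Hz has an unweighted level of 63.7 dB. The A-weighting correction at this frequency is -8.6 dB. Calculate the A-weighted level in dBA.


Given values:
  SPL = 63.7 dB
  A-weighting at 250 Hz = -8.6 dB
Formula: L_A = SPL + A_weight
L_A = 63.7 + (-8.6)
L_A = 55.1

55.1 dBA


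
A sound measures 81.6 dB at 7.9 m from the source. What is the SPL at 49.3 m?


Given values:
  SPL1 = 81.6 dB, r1 = 7.9 m, r2 = 49.3 m
Formula: SPL2 = SPL1 - 20 * log10(r2 / r1)
Compute ratio: r2 / r1 = 49.3 / 7.9 = 6.2405
Compute log10: log10(6.2405) = 0.795219
Compute drop: 20 * 0.795219 = 15.9044
SPL2 = 81.6 - 15.9044 = 65.7

65.7 dB


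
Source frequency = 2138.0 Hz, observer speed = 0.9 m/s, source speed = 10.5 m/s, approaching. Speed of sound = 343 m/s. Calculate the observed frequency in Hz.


Given values:
  f_s = 2138.0 Hz, v_o = 0.9 m/s, v_s = 10.5 m/s
  Direction: approaching
Formula: f_o = f_s * (c + v_o) / (c - v_s)
Numerator: c + v_o = 343 + 0.9 = 343.9
Denominator: c - v_s = 343 - 10.5 = 332.5
f_o = 2138.0 * 343.9 / 332.5 = 2211.3

2211.3 Hz


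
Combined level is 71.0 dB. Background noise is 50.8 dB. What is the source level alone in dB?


Given values:
  L_total = 71.0 dB, L_bg = 50.8 dB
Formula: L_source = 10 * log10(10^(L_total/10) - 10^(L_bg/10))
Convert to linear:
  10^(71.0/10) = 12589254.1179
  10^(50.8/10) = 120226.4435
Difference: 12589254.1179 - 120226.4435 = 12469027.6744
L_source = 10 * log10(12469027.6744) = 70.96

70.96 dB


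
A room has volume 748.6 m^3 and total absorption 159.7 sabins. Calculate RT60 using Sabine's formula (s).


Given values:
  V = 748.6 m^3
  A = 159.7 sabins
Formula: RT60 = 0.161 * V / A
Numerator: 0.161 * 748.6 = 120.5246
RT60 = 120.5246 / 159.7 = 0.755

0.755 s


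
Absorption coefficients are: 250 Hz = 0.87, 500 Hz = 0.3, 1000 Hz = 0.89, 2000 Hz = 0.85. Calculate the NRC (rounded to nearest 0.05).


Given values:
  a_250 = 0.87, a_500 = 0.3
  a_1000 = 0.89, a_2000 = 0.85
Formula: NRC = (a250 + a500 + a1000 + a2000) / 4
Sum = 0.87 + 0.3 + 0.89 + 0.85 = 2.91
NRC = 2.91 / 4 = 0.7275
Rounded to nearest 0.05: 0.75

0.75


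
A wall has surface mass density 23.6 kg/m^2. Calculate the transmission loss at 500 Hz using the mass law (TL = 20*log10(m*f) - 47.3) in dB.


Given values:
  m = 23.6 kg/m^2, f = 500 Hz
Formula: TL = 20 * log10(m * f) - 47.3
Compute m * f = 23.6 * 500 = 11800.0
Compute log10(11800.0) = 4.071882
Compute 20 * 4.071882 = 81.4376
TL = 81.4376 - 47.3 = 34.14

34.14 dB
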